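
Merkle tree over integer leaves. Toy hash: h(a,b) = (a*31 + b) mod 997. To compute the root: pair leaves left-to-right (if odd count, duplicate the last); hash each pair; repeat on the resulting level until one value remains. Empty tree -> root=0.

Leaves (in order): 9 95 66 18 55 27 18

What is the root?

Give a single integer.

L0: [9, 95, 66, 18, 55, 27, 18]
L1: h(9,95)=(9*31+95)%997=374 h(66,18)=(66*31+18)%997=70 h(55,27)=(55*31+27)%997=735 h(18,18)=(18*31+18)%997=576 -> [374, 70, 735, 576]
L2: h(374,70)=(374*31+70)%997=697 h(735,576)=(735*31+576)%997=430 -> [697, 430]
L3: h(697,430)=(697*31+430)%997=103 -> [103]

Answer: 103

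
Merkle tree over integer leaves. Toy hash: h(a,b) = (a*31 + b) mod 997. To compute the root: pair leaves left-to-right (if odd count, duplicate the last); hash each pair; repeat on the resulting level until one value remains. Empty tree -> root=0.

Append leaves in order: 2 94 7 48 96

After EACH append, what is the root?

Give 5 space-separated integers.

After append 2 (leaves=[2]):
  L0: [2]
  root=2
After append 94 (leaves=[2, 94]):
  L0: [2, 94]
  L1: h(2,94)=(2*31+94)%997=156 -> [156]
  root=156
After append 7 (leaves=[2, 94, 7]):
  L0: [2, 94, 7]
  L1: h(2,94)=(2*31+94)%997=156 h(7,7)=(7*31+7)%997=224 -> [156, 224]
  L2: h(156,224)=(156*31+224)%997=75 -> [75]
  root=75
After append 48 (leaves=[2, 94, 7, 48]):
  L0: [2, 94, 7, 48]
  L1: h(2,94)=(2*31+94)%997=156 h(7,48)=(7*31+48)%997=265 -> [156, 265]
  L2: h(156,265)=(156*31+265)%997=116 -> [116]
  root=116
After append 96 (leaves=[2, 94, 7, 48, 96]):
  L0: [2, 94, 7, 48, 96]
  L1: h(2,94)=(2*31+94)%997=156 h(7,48)=(7*31+48)%997=265 h(96,96)=(96*31+96)%997=81 -> [156, 265, 81]
  L2: h(156,265)=(156*31+265)%997=116 h(81,81)=(81*31+81)%997=598 -> [116, 598]
  L3: h(116,598)=(116*31+598)%997=206 -> [206]
  root=206

Answer: 2 156 75 116 206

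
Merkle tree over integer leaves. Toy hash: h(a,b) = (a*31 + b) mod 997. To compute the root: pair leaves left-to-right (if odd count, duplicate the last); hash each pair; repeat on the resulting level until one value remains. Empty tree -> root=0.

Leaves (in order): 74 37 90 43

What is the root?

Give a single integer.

L0: [74, 37, 90, 43]
L1: h(74,37)=(74*31+37)%997=337 h(90,43)=(90*31+43)%997=839 -> [337, 839]
L2: h(337,839)=(337*31+839)%997=319 -> [319]

Answer: 319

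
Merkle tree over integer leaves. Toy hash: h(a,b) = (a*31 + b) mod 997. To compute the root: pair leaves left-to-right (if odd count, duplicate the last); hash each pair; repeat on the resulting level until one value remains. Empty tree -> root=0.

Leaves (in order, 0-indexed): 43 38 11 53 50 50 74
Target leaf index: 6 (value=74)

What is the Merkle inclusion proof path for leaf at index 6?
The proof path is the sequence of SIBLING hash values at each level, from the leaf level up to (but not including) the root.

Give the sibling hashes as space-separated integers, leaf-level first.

Answer: 74 603 24

Derivation:
L0 (leaves): [43, 38, 11, 53, 50, 50, 74], target index=6
L1: h(43,38)=(43*31+38)%997=374 [pair 0] h(11,53)=(11*31+53)%997=394 [pair 1] h(50,50)=(50*31+50)%997=603 [pair 2] h(74,74)=(74*31+74)%997=374 [pair 3] -> [374, 394, 603, 374]
  Sibling for proof at L0: 74
L2: h(374,394)=(374*31+394)%997=24 [pair 0] h(603,374)=(603*31+374)%997=124 [pair 1] -> [24, 124]
  Sibling for proof at L1: 603
L3: h(24,124)=(24*31+124)%997=868 [pair 0] -> [868]
  Sibling for proof at L2: 24
Root: 868
Proof path (sibling hashes from leaf to root): [74, 603, 24]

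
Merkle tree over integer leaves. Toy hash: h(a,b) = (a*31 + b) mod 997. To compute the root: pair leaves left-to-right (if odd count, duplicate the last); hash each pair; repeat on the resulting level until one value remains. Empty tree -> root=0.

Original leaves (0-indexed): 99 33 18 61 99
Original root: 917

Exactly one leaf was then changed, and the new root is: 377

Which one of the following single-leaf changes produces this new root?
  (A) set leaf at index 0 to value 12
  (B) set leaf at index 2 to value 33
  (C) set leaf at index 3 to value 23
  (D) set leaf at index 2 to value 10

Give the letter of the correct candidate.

Answer: B

Derivation:
Original leaves: [99, 33, 18, 61, 99]
Target new root: 377
Try each candidate change and compute the resulting root:
Candidate A: set leaf[0] = 12 -> leaves = [12, 33, 18, 61, 99]
  L0: [12, 33, 18, 61, 99]
  L1: h(12,33)=(12*31+33)%997=405 h(18,61)=(18*31+61)%997=619 h(99,99)=(99*31+99)%997=177 -> [405, 619, 177]
  L2: h(405,619)=(405*31+619)%997=213 h(177,177)=(177*31+177)%997=679 -> [213, 679]
  L3: h(213,679)=(213*31+679)%997=303 -> [303]
  root = 303 != target 377
Candidate B: set leaf[2] = 33 -> leaves = [99, 33, 33, 61, 99]
  L0: [99, 33, 33, 61, 99]
  L1: h(99,33)=(99*31+33)%997=111 h(33,61)=(33*31+61)%997=87 h(99,99)=(99*31+99)%997=177 -> [111, 87, 177]
  L2: h(111,87)=(111*31+87)%997=537 h(177,177)=(177*31+177)%997=679 -> [537, 679]
  L3: h(537,679)=(537*31+679)%997=377 -> [377]
  root = 377 == target 377  ** MATCH **
Candidate C: set leaf[3] = 23 -> leaves = [99, 33, 18, 23, 99]
  L0: [99, 33, 18, 23, 99]
  L1: h(99,33)=(99*31+33)%997=111 h(18,23)=(18*31+23)%997=581 h(99,99)=(99*31+99)%997=177 -> [111, 581, 177]
  L2: h(111,581)=(111*31+581)%997=34 h(177,177)=(177*31+177)%997=679 -> [34, 679]
  L3: h(34,679)=(34*31+679)%997=736 -> [736]
  root = 736 != target 377
Candidate D: set leaf[2] = 10 -> leaves = [99, 33, 10, 61, 99]
  L0: [99, 33, 10, 61, 99]
  L1: h(99,33)=(99*31+33)%997=111 h(10,61)=(10*31+61)%997=371 h(99,99)=(99*31+99)%997=177 -> [111, 371, 177]
  L2: h(111,371)=(111*31+371)%997=821 h(177,177)=(177*31+177)%997=679 -> [821, 679]
  L3: h(821,679)=(821*31+679)%997=208 -> [208]
  root = 208 != target 377
Candidate B produces the target root.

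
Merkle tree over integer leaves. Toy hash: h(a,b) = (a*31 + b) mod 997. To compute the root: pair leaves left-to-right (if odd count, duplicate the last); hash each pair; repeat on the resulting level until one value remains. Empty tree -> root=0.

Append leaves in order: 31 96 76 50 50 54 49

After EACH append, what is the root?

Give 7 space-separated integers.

After append 31 (leaves=[31]):
  L0: [31]
  root=31
After append 96 (leaves=[31, 96]):
  L0: [31, 96]
  L1: h(31,96)=(31*31+96)%997=60 -> [60]
  root=60
After append 76 (leaves=[31, 96, 76]):
  L0: [31, 96, 76]
  L1: h(31,96)=(31*31+96)%997=60 h(76,76)=(76*31+76)%997=438 -> [60, 438]
  L2: h(60,438)=(60*31+438)%997=304 -> [304]
  root=304
After append 50 (leaves=[31, 96, 76, 50]):
  L0: [31, 96, 76, 50]
  L1: h(31,96)=(31*31+96)%997=60 h(76,50)=(76*31+50)%997=412 -> [60, 412]
  L2: h(60,412)=(60*31+412)%997=278 -> [278]
  root=278
After append 50 (leaves=[31, 96, 76, 50, 50]):
  L0: [31, 96, 76, 50, 50]
  L1: h(31,96)=(31*31+96)%997=60 h(76,50)=(76*31+50)%997=412 h(50,50)=(50*31+50)%997=603 -> [60, 412, 603]
  L2: h(60,412)=(60*31+412)%997=278 h(603,603)=(603*31+603)%997=353 -> [278, 353]
  L3: h(278,353)=(278*31+353)%997=995 -> [995]
  root=995
After append 54 (leaves=[31, 96, 76, 50, 50, 54]):
  L0: [31, 96, 76, 50, 50, 54]
  L1: h(31,96)=(31*31+96)%997=60 h(76,50)=(76*31+50)%997=412 h(50,54)=(50*31+54)%997=607 -> [60, 412, 607]
  L2: h(60,412)=(60*31+412)%997=278 h(607,607)=(607*31+607)%997=481 -> [278, 481]
  L3: h(278,481)=(278*31+481)%997=126 -> [126]
  root=126
After append 49 (leaves=[31, 96, 76, 50, 50, 54, 49]):
  L0: [31, 96, 76, 50, 50, 54, 49]
  L1: h(31,96)=(31*31+96)%997=60 h(76,50)=(76*31+50)%997=412 h(50,54)=(50*31+54)%997=607 h(49,49)=(49*31+49)%997=571 -> [60, 412, 607, 571]
  L2: h(60,412)=(60*31+412)%997=278 h(607,571)=(607*31+571)%997=445 -> [278, 445]
  L3: h(278,445)=(278*31+445)%997=90 -> [90]
  root=90

Answer: 31 60 304 278 995 126 90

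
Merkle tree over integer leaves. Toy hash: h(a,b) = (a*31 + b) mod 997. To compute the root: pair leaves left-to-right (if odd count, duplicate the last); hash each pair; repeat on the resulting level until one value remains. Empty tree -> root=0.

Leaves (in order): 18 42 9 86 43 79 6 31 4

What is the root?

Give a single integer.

L0: [18, 42, 9, 86, 43, 79, 6, 31, 4]
L1: h(18,42)=(18*31+42)%997=600 h(9,86)=(9*31+86)%997=365 h(43,79)=(43*31+79)%997=415 h(6,31)=(6*31+31)%997=217 h(4,4)=(4*31+4)%997=128 -> [600, 365, 415, 217, 128]
L2: h(600,365)=(600*31+365)%997=22 h(415,217)=(415*31+217)%997=121 h(128,128)=(128*31+128)%997=108 -> [22, 121, 108]
L3: h(22,121)=(22*31+121)%997=803 h(108,108)=(108*31+108)%997=465 -> [803, 465]
L4: h(803,465)=(803*31+465)%997=433 -> [433]

Answer: 433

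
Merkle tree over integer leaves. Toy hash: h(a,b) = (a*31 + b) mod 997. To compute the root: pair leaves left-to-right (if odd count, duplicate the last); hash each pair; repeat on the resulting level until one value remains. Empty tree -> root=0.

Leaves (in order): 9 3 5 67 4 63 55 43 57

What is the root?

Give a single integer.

L0: [9, 3, 5, 67, 4, 63, 55, 43, 57]
L1: h(9,3)=(9*31+3)%997=282 h(5,67)=(5*31+67)%997=222 h(4,63)=(4*31+63)%997=187 h(55,43)=(55*31+43)%997=751 h(57,57)=(57*31+57)%997=827 -> [282, 222, 187, 751, 827]
L2: h(282,222)=(282*31+222)%997=988 h(187,751)=(187*31+751)%997=566 h(827,827)=(827*31+827)%997=542 -> [988, 566, 542]
L3: h(988,566)=(988*31+566)%997=287 h(542,542)=(542*31+542)%997=395 -> [287, 395]
L4: h(287,395)=(287*31+395)%997=319 -> [319]

Answer: 319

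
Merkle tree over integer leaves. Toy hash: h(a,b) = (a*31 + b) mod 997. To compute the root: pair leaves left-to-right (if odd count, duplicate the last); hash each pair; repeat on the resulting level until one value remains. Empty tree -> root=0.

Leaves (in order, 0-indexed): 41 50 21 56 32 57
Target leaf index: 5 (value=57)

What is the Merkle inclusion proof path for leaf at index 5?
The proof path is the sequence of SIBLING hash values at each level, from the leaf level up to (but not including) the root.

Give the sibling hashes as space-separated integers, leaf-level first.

L0 (leaves): [41, 50, 21, 56, 32, 57], target index=5
L1: h(41,50)=(41*31+50)%997=324 [pair 0] h(21,56)=(21*31+56)%997=707 [pair 1] h(32,57)=(32*31+57)%997=52 [pair 2] -> [324, 707, 52]
  Sibling for proof at L0: 32
L2: h(324,707)=(324*31+707)%997=781 [pair 0] h(52,52)=(52*31+52)%997=667 [pair 1] -> [781, 667]
  Sibling for proof at L1: 52
L3: h(781,667)=(781*31+667)%997=950 [pair 0] -> [950]
  Sibling for proof at L2: 781
Root: 950
Proof path (sibling hashes from leaf to root): [32, 52, 781]

Answer: 32 52 781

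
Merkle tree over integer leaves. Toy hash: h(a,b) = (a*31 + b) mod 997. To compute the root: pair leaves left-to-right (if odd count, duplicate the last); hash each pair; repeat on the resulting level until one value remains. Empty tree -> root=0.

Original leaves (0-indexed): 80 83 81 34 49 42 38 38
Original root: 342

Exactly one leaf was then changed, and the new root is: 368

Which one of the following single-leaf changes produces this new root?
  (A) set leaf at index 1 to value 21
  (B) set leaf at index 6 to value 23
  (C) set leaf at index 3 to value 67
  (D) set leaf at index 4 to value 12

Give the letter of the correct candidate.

Original leaves: [80, 83, 81, 34, 49, 42, 38, 38]
Target new root: 368
Try each candidate change and compute the resulting root:
Candidate A: set leaf[1] = 21 -> leaves = [80, 21, 81, 34, 49, 42, 38, 38]
  L0: [80, 21, 81, 34, 49, 42, 38, 38]
  L1: h(80,21)=(80*31+21)%997=507 h(81,34)=(81*31+34)%997=551 h(49,42)=(49*31+42)%997=564 h(38,38)=(38*31+38)%997=219 -> [507, 551, 564, 219]
  L2: h(507,551)=(507*31+551)%997=316 h(564,219)=(564*31+219)%997=754 -> [316, 754]
  L3: h(316,754)=(316*31+754)%997=580 -> [580]
  root = 580 != target 368
Candidate B: set leaf[6] = 23 -> leaves = [80, 83, 81, 34, 49, 42, 23, 38]
  L0: [80, 83, 81, 34, 49, 42, 23, 38]
  L1: h(80,83)=(80*31+83)%997=569 h(81,34)=(81*31+34)%997=551 h(49,42)=(49*31+42)%997=564 h(23,38)=(23*31+38)%997=751 -> [569, 551, 564, 751]
  L2: h(569,551)=(569*31+551)%997=244 h(564,751)=(564*31+751)%997=289 -> [244, 289]
  L3: h(244,289)=(244*31+289)%997=874 -> [874]
  root = 874 != target 368
Candidate C: set leaf[3] = 67 -> leaves = [80, 83, 81, 67, 49, 42, 38, 38]
  L0: [80, 83, 81, 67, 49, 42, 38, 38]
  L1: h(80,83)=(80*31+83)%997=569 h(81,67)=(81*31+67)%997=584 h(49,42)=(49*31+42)%997=564 h(38,38)=(38*31+38)%997=219 -> [569, 584, 564, 219]
  L2: h(569,584)=(569*31+584)%997=277 h(564,219)=(564*31+219)%997=754 -> [277, 754]
  L3: h(277,754)=(277*31+754)%997=368 -> [368]
  root = 368 == target 368  ** MATCH **
Candidate D: set leaf[4] = 12 -> leaves = [80, 83, 81, 34, 12, 42, 38, 38]
  L0: [80, 83, 81, 34, 12, 42, 38, 38]
  L1: h(80,83)=(80*31+83)%997=569 h(81,34)=(81*31+34)%997=551 h(12,42)=(12*31+42)%997=414 h(38,38)=(38*31+38)%997=219 -> [569, 551, 414, 219]
  L2: h(569,551)=(569*31+551)%997=244 h(414,219)=(414*31+219)%997=92 -> [244, 92]
  L3: h(244,92)=(244*31+92)%997=677 -> [677]
  root = 677 != target 368
Candidate C produces the target root.

Answer: C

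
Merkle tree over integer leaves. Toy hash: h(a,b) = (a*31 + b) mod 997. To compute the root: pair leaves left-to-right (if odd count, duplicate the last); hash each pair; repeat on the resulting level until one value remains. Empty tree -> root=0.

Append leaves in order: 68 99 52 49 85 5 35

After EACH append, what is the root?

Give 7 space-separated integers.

After append 68 (leaves=[68]):
  L0: [68]
  root=68
After append 99 (leaves=[68, 99]):
  L0: [68, 99]
  L1: h(68,99)=(68*31+99)%997=213 -> [213]
  root=213
After append 52 (leaves=[68, 99, 52]):
  L0: [68, 99, 52]
  L1: h(68,99)=(68*31+99)%997=213 h(52,52)=(52*31+52)%997=667 -> [213, 667]
  L2: h(213,667)=(213*31+667)%997=291 -> [291]
  root=291
After append 49 (leaves=[68, 99, 52, 49]):
  L0: [68, 99, 52, 49]
  L1: h(68,99)=(68*31+99)%997=213 h(52,49)=(52*31+49)%997=664 -> [213, 664]
  L2: h(213,664)=(213*31+664)%997=288 -> [288]
  root=288
After append 85 (leaves=[68, 99, 52, 49, 85]):
  L0: [68, 99, 52, 49, 85]
  L1: h(68,99)=(68*31+99)%997=213 h(52,49)=(52*31+49)%997=664 h(85,85)=(85*31+85)%997=726 -> [213, 664, 726]
  L2: h(213,664)=(213*31+664)%997=288 h(726,726)=(726*31+726)%997=301 -> [288, 301]
  L3: h(288,301)=(288*31+301)%997=256 -> [256]
  root=256
After append 5 (leaves=[68, 99, 52, 49, 85, 5]):
  L0: [68, 99, 52, 49, 85, 5]
  L1: h(68,99)=(68*31+99)%997=213 h(52,49)=(52*31+49)%997=664 h(85,5)=(85*31+5)%997=646 -> [213, 664, 646]
  L2: h(213,664)=(213*31+664)%997=288 h(646,646)=(646*31+646)%997=732 -> [288, 732]
  L3: h(288,732)=(288*31+732)%997=687 -> [687]
  root=687
After append 35 (leaves=[68, 99, 52, 49, 85, 5, 35]):
  L0: [68, 99, 52, 49, 85, 5, 35]
  L1: h(68,99)=(68*31+99)%997=213 h(52,49)=(52*31+49)%997=664 h(85,5)=(85*31+5)%997=646 h(35,35)=(35*31+35)%997=123 -> [213, 664, 646, 123]
  L2: h(213,664)=(213*31+664)%997=288 h(646,123)=(646*31+123)%997=209 -> [288, 209]
  L3: h(288,209)=(288*31+209)%997=164 -> [164]
  root=164

Answer: 68 213 291 288 256 687 164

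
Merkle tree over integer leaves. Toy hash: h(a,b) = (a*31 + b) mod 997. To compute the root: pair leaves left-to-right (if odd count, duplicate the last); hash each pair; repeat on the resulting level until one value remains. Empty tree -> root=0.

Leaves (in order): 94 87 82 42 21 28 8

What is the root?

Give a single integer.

L0: [94, 87, 82, 42, 21, 28, 8]
L1: h(94,87)=(94*31+87)%997=10 h(82,42)=(82*31+42)%997=590 h(21,28)=(21*31+28)%997=679 h(8,8)=(8*31+8)%997=256 -> [10, 590, 679, 256]
L2: h(10,590)=(10*31+590)%997=900 h(679,256)=(679*31+256)%997=368 -> [900, 368]
L3: h(900,368)=(900*31+368)%997=352 -> [352]

Answer: 352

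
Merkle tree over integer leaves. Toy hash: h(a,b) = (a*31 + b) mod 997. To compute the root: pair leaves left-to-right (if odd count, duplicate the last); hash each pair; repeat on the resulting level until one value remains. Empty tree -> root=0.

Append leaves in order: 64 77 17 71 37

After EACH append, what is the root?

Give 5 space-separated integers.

Answer: 64 67 627 681 176

Derivation:
After append 64 (leaves=[64]):
  L0: [64]
  root=64
After append 77 (leaves=[64, 77]):
  L0: [64, 77]
  L1: h(64,77)=(64*31+77)%997=67 -> [67]
  root=67
After append 17 (leaves=[64, 77, 17]):
  L0: [64, 77, 17]
  L1: h(64,77)=(64*31+77)%997=67 h(17,17)=(17*31+17)%997=544 -> [67, 544]
  L2: h(67,544)=(67*31+544)%997=627 -> [627]
  root=627
After append 71 (leaves=[64, 77, 17, 71]):
  L0: [64, 77, 17, 71]
  L1: h(64,77)=(64*31+77)%997=67 h(17,71)=(17*31+71)%997=598 -> [67, 598]
  L2: h(67,598)=(67*31+598)%997=681 -> [681]
  root=681
After append 37 (leaves=[64, 77, 17, 71, 37]):
  L0: [64, 77, 17, 71, 37]
  L1: h(64,77)=(64*31+77)%997=67 h(17,71)=(17*31+71)%997=598 h(37,37)=(37*31+37)%997=187 -> [67, 598, 187]
  L2: h(67,598)=(67*31+598)%997=681 h(187,187)=(187*31+187)%997=2 -> [681, 2]
  L3: h(681,2)=(681*31+2)%997=176 -> [176]
  root=176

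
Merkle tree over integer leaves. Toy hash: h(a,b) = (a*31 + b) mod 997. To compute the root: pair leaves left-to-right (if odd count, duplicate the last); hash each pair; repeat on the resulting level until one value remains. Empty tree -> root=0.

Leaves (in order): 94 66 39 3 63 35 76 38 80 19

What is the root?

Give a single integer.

L0: [94, 66, 39, 3, 63, 35, 76, 38, 80, 19]
L1: h(94,66)=(94*31+66)%997=986 h(39,3)=(39*31+3)%997=215 h(63,35)=(63*31+35)%997=991 h(76,38)=(76*31+38)%997=400 h(80,19)=(80*31+19)%997=505 -> [986, 215, 991, 400, 505]
L2: h(986,215)=(986*31+215)%997=871 h(991,400)=(991*31+400)%997=214 h(505,505)=(505*31+505)%997=208 -> [871, 214, 208]
L3: h(871,214)=(871*31+214)%997=296 h(208,208)=(208*31+208)%997=674 -> [296, 674]
L4: h(296,674)=(296*31+674)%997=877 -> [877]

Answer: 877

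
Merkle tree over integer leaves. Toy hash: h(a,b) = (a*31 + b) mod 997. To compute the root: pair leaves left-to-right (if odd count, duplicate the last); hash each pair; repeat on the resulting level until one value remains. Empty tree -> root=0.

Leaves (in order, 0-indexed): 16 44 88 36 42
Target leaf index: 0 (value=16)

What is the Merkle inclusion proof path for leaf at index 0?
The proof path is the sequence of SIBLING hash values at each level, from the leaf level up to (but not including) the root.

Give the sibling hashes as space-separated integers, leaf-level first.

Answer: 44 770 137

Derivation:
L0 (leaves): [16, 44, 88, 36, 42], target index=0
L1: h(16,44)=(16*31+44)%997=540 [pair 0] h(88,36)=(88*31+36)%997=770 [pair 1] h(42,42)=(42*31+42)%997=347 [pair 2] -> [540, 770, 347]
  Sibling for proof at L0: 44
L2: h(540,770)=(540*31+770)%997=561 [pair 0] h(347,347)=(347*31+347)%997=137 [pair 1] -> [561, 137]
  Sibling for proof at L1: 770
L3: h(561,137)=(561*31+137)%997=579 [pair 0] -> [579]
  Sibling for proof at L2: 137
Root: 579
Proof path (sibling hashes from leaf to root): [44, 770, 137]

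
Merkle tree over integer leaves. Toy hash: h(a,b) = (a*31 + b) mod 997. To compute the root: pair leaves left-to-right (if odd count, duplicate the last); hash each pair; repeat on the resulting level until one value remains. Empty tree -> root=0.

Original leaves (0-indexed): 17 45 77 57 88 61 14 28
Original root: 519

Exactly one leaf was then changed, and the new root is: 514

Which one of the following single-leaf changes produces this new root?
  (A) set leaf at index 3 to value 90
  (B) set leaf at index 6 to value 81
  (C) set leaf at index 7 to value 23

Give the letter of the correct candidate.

Answer: C

Derivation:
Original leaves: [17, 45, 77, 57, 88, 61, 14, 28]
Target new root: 514
Try each candidate change and compute the resulting root:
Candidate A: set leaf[3] = 90 -> leaves = [17, 45, 77, 90, 88, 61, 14, 28]
  L0: [17, 45, 77, 90, 88, 61, 14, 28]
  L1: h(17,45)=(17*31+45)%997=572 h(77,90)=(77*31+90)%997=483 h(88,61)=(88*31+61)%997=795 h(14,28)=(14*31+28)%997=462 -> [572, 483, 795, 462]
  L2: h(572,483)=(572*31+483)%997=269 h(795,462)=(795*31+462)%997=182 -> [269, 182]
  L3: h(269,182)=(269*31+182)%997=545 -> [545]
  root = 545 != target 514
Candidate B: set leaf[6] = 81 -> leaves = [17, 45, 77, 57, 88, 61, 81, 28]
  L0: [17, 45, 77, 57, 88, 61, 81, 28]
  L1: h(17,45)=(17*31+45)%997=572 h(77,57)=(77*31+57)%997=450 h(88,61)=(88*31+61)%997=795 h(81,28)=(81*31+28)%997=545 -> [572, 450, 795, 545]
  L2: h(572,450)=(572*31+450)%997=236 h(795,545)=(795*31+545)%997=265 -> [236, 265]
  L3: h(236,265)=(236*31+265)%997=602 -> [602]
  root = 602 != target 514
Candidate C: set leaf[7] = 23 -> leaves = [17, 45, 77, 57, 88, 61, 14, 23]
  L0: [17, 45, 77, 57, 88, 61, 14, 23]
  L1: h(17,45)=(17*31+45)%997=572 h(77,57)=(77*31+57)%997=450 h(88,61)=(88*31+61)%997=795 h(14,23)=(14*31+23)%997=457 -> [572, 450, 795, 457]
  L2: h(572,450)=(572*31+450)%997=236 h(795,457)=(795*31+457)%997=177 -> [236, 177]
  L3: h(236,177)=(236*31+177)%997=514 -> [514]
  root = 514 == target 514  ** MATCH **
Candidate C produces the target root.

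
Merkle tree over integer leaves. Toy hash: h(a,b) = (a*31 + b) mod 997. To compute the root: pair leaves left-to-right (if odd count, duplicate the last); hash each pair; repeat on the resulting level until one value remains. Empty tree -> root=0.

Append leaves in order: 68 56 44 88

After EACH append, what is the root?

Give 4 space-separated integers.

After append 68 (leaves=[68]):
  L0: [68]
  root=68
After append 56 (leaves=[68, 56]):
  L0: [68, 56]
  L1: h(68,56)=(68*31+56)%997=170 -> [170]
  root=170
After append 44 (leaves=[68, 56, 44]):
  L0: [68, 56, 44]
  L1: h(68,56)=(68*31+56)%997=170 h(44,44)=(44*31+44)%997=411 -> [170, 411]
  L2: h(170,411)=(170*31+411)%997=696 -> [696]
  root=696
After append 88 (leaves=[68, 56, 44, 88]):
  L0: [68, 56, 44, 88]
  L1: h(68,56)=(68*31+56)%997=170 h(44,88)=(44*31+88)%997=455 -> [170, 455]
  L2: h(170,455)=(170*31+455)%997=740 -> [740]
  root=740

Answer: 68 170 696 740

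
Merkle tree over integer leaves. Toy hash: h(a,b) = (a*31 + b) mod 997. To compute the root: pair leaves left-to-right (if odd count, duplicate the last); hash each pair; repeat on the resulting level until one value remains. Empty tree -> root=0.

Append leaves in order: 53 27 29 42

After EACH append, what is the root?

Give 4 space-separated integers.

After append 53 (leaves=[53]):
  L0: [53]
  root=53
After append 27 (leaves=[53, 27]):
  L0: [53, 27]
  L1: h(53,27)=(53*31+27)%997=673 -> [673]
  root=673
After append 29 (leaves=[53, 27, 29]):
  L0: [53, 27, 29]
  L1: h(53,27)=(53*31+27)%997=673 h(29,29)=(29*31+29)%997=928 -> [673, 928]
  L2: h(673,928)=(673*31+928)%997=854 -> [854]
  root=854
After append 42 (leaves=[53, 27, 29, 42]):
  L0: [53, 27, 29, 42]
  L1: h(53,27)=(53*31+27)%997=673 h(29,42)=(29*31+42)%997=941 -> [673, 941]
  L2: h(673,941)=(673*31+941)%997=867 -> [867]
  root=867

Answer: 53 673 854 867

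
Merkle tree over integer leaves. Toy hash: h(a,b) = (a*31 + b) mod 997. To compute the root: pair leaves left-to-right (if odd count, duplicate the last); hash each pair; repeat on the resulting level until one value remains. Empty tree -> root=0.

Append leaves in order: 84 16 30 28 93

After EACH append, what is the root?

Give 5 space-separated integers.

Answer: 84 626 426 424 700

Derivation:
After append 84 (leaves=[84]):
  L0: [84]
  root=84
After append 16 (leaves=[84, 16]):
  L0: [84, 16]
  L1: h(84,16)=(84*31+16)%997=626 -> [626]
  root=626
After append 30 (leaves=[84, 16, 30]):
  L0: [84, 16, 30]
  L1: h(84,16)=(84*31+16)%997=626 h(30,30)=(30*31+30)%997=960 -> [626, 960]
  L2: h(626,960)=(626*31+960)%997=426 -> [426]
  root=426
After append 28 (leaves=[84, 16, 30, 28]):
  L0: [84, 16, 30, 28]
  L1: h(84,16)=(84*31+16)%997=626 h(30,28)=(30*31+28)%997=958 -> [626, 958]
  L2: h(626,958)=(626*31+958)%997=424 -> [424]
  root=424
After append 93 (leaves=[84, 16, 30, 28, 93]):
  L0: [84, 16, 30, 28, 93]
  L1: h(84,16)=(84*31+16)%997=626 h(30,28)=(30*31+28)%997=958 h(93,93)=(93*31+93)%997=982 -> [626, 958, 982]
  L2: h(626,958)=(626*31+958)%997=424 h(982,982)=(982*31+982)%997=517 -> [424, 517]
  L3: h(424,517)=(424*31+517)%997=700 -> [700]
  root=700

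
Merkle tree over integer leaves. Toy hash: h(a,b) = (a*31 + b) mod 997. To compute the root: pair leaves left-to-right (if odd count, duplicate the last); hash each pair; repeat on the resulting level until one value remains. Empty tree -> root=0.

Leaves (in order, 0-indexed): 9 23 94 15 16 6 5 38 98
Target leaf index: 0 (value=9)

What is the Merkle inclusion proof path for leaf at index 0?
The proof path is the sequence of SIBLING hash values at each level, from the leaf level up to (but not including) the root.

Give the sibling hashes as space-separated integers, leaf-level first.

L0 (leaves): [9, 23, 94, 15, 16, 6, 5, 38, 98], target index=0
L1: h(9,23)=(9*31+23)%997=302 [pair 0] h(94,15)=(94*31+15)%997=935 [pair 1] h(16,6)=(16*31+6)%997=502 [pair 2] h(5,38)=(5*31+38)%997=193 [pair 3] h(98,98)=(98*31+98)%997=145 [pair 4] -> [302, 935, 502, 193, 145]
  Sibling for proof at L0: 23
L2: h(302,935)=(302*31+935)%997=327 [pair 0] h(502,193)=(502*31+193)%997=800 [pair 1] h(145,145)=(145*31+145)%997=652 [pair 2] -> [327, 800, 652]
  Sibling for proof at L1: 935
L3: h(327,800)=(327*31+800)%997=967 [pair 0] h(652,652)=(652*31+652)%997=924 [pair 1] -> [967, 924]
  Sibling for proof at L2: 800
L4: h(967,924)=(967*31+924)%997=991 [pair 0] -> [991]
  Sibling for proof at L3: 924
Root: 991
Proof path (sibling hashes from leaf to root): [23, 935, 800, 924]

Answer: 23 935 800 924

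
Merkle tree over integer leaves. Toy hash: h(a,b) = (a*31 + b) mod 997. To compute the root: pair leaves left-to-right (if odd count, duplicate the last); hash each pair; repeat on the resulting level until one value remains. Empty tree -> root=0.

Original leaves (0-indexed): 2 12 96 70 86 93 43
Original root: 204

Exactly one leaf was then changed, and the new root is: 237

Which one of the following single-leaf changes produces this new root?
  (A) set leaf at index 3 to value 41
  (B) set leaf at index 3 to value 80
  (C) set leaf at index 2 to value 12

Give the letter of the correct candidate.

Answer: C

Derivation:
Original leaves: [2, 12, 96, 70, 86, 93, 43]
Target new root: 237
Try each candidate change and compute the resulting root:
Candidate A: set leaf[3] = 41 -> leaves = [2, 12, 96, 41, 86, 93, 43]
  L0: [2, 12, 96, 41, 86, 93, 43]
  L1: h(2,12)=(2*31+12)%997=74 h(96,41)=(96*31+41)%997=26 h(86,93)=(86*31+93)%997=765 h(43,43)=(43*31+43)%997=379 -> [74, 26, 765, 379]
  L2: h(74,26)=(74*31+26)%997=326 h(765,379)=(765*31+379)%997=166 -> [326, 166]
  L3: h(326,166)=(326*31+166)%997=302 -> [302]
  root = 302 != target 237
Candidate B: set leaf[3] = 80 -> leaves = [2, 12, 96, 80, 86, 93, 43]
  L0: [2, 12, 96, 80, 86, 93, 43]
  L1: h(2,12)=(2*31+12)%997=74 h(96,80)=(96*31+80)%997=65 h(86,93)=(86*31+93)%997=765 h(43,43)=(43*31+43)%997=379 -> [74, 65, 765, 379]
  L2: h(74,65)=(74*31+65)%997=365 h(765,379)=(765*31+379)%997=166 -> [365, 166]
  L3: h(365,166)=(365*31+166)%997=514 -> [514]
  root = 514 != target 237
Candidate C: set leaf[2] = 12 -> leaves = [2, 12, 12, 70, 86, 93, 43]
  L0: [2, 12, 12, 70, 86, 93, 43]
  L1: h(2,12)=(2*31+12)%997=74 h(12,70)=(12*31+70)%997=442 h(86,93)=(86*31+93)%997=765 h(43,43)=(43*31+43)%997=379 -> [74, 442, 765, 379]
  L2: h(74,442)=(74*31+442)%997=742 h(765,379)=(765*31+379)%997=166 -> [742, 166]
  L3: h(742,166)=(742*31+166)%997=237 -> [237]
  root = 237 == target 237  ** MATCH **
Candidate C produces the target root.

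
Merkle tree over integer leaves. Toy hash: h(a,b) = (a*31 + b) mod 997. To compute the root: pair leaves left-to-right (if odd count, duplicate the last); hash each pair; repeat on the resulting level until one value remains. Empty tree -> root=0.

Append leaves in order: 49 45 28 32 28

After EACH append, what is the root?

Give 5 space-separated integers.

Answer: 49 567 527 531 268

Derivation:
After append 49 (leaves=[49]):
  L0: [49]
  root=49
After append 45 (leaves=[49, 45]):
  L0: [49, 45]
  L1: h(49,45)=(49*31+45)%997=567 -> [567]
  root=567
After append 28 (leaves=[49, 45, 28]):
  L0: [49, 45, 28]
  L1: h(49,45)=(49*31+45)%997=567 h(28,28)=(28*31+28)%997=896 -> [567, 896]
  L2: h(567,896)=(567*31+896)%997=527 -> [527]
  root=527
After append 32 (leaves=[49, 45, 28, 32]):
  L0: [49, 45, 28, 32]
  L1: h(49,45)=(49*31+45)%997=567 h(28,32)=(28*31+32)%997=900 -> [567, 900]
  L2: h(567,900)=(567*31+900)%997=531 -> [531]
  root=531
After append 28 (leaves=[49, 45, 28, 32, 28]):
  L0: [49, 45, 28, 32, 28]
  L1: h(49,45)=(49*31+45)%997=567 h(28,32)=(28*31+32)%997=900 h(28,28)=(28*31+28)%997=896 -> [567, 900, 896]
  L2: h(567,900)=(567*31+900)%997=531 h(896,896)=(896*31+896)%997=756 -> [531, 756]
  L3: h(531,756)=(531*31+756)%997=268 -> [268]
  root=268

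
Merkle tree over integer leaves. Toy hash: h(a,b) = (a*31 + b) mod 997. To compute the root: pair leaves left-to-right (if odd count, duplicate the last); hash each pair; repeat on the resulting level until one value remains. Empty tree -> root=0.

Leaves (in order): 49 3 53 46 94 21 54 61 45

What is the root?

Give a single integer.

L0: [49, 3, 53, 46, 94, 21, 54, 61, 45]
L1: h(49,3)=(49*31+3)%997=525 h(53,46)=(53*31+46)%997=692 h(94,21)=(94*31+21)%997=941 h(54,61)=(54*31+61)%997=738 h(45,45)=(45*31+45)%997=443 -> [525, 692, 941, 738, 443]
L2: h(525,692)=(525*31+692)%997=18 h(941,738)=(941*31+738)%997=996 h(443,443)=(443*31+443)%997=218 -> [18, 996, 218]
L3: h(18,996)=(18*31+996)%997=557 h(218,218)=(218*31+218)%997=994 -> [557, 994]
L4: h(557,994)=(557*31+994)%997=315 -> [315]

Answer: 315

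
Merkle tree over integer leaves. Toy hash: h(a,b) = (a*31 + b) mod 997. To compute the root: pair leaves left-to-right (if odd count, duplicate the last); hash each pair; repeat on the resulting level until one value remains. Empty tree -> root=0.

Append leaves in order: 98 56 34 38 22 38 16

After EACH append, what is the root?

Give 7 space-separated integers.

After append 98 (leaves=[98]):
  L0: [98]
  root=98
After append 56 (leaves=[98, 56]):
  L0: [98, 56]
  L1: h(98,56)=(98*31+56)%997=103 -> [103]
  root=103
After append 34 (leaves=[98, 56, 34]):
  L0: [98, 56, 34]
  L1: h(98,56)=(98*31+56)%997=103 h(34,34)=(34*31+34)%997=91 -> [103, 91]
  L2: h(103,91)=(103*31+91)%997=293 -> [293]
  root=293
After append 38 (leaves=[98, 56, 34, 38]):
  L0: [98, 56, 34, 38]
  L1: h(98,56)=(98*31+56)%997=103 h(34,38)=(34*31+38)%997=95 -> [103, 95]
  L2: h(103,95)=(103*31+95)%997=297 -> [297]
  root=297
After append 22 (leaves=[98, 56, 34, 38, 22]):
  L0: [98, 56, 34, 38, 22]
  L1: h(98,56)=(98*31+56)%997=103 h(34,38)=(34*31+38)%997=95 h(22,22)=(22*31+22)%997=704 -> [103, 95, 704]
  L2: h(103,95)=(103*31+95)%997=297 h(704,704)=(704*31+704)%997=594 -> [297, 594]
  L3: h(297,594)=(297*31+594)%997=828 -> [828]
  root=828
After append 38 (leaves=[98, 56, 34, 38, 22, 38]):
  L0: [98, 56, 34, 38, 22, 38]
  L1: h(98,56)=(98*31+56)%997=103 h(34,38)=(34*31+38)%997=95 h(22,38)=(22*31+38)%997=720 -> [103, 95, 720]
  L2: h(103,95)=(103*31+95)%997=297 h(720,720)=(720*31+720)%997=109 -> [297, 109]
  L3: h(297,109)=(297*31+109)%997=343 -> [343]
  root=343
After append 16 (leaves=[98, 56, 34, 38, 22, 38, 16]):
  L0: [98, 56, 34, 38, 22, 38, 16]
  L1: h(98,56)=(98*31+56)%997=103 h(34,38)=(34*31+38)%997=95 h(22,38)=(22*31+38)%997=720 h(16,16)=(16*31+16)%997=512 -> [103, 95, 720, 512]
  L2: h(103,95)=(103*31+95)%997=297 h(720,512)=(720*31+512)%997=898 -> [297, 898]
  L3: h(297,898)=(297*31+898)%997=135 -> [135]
  root=135

Answer: 98 103 293 297 828 343 135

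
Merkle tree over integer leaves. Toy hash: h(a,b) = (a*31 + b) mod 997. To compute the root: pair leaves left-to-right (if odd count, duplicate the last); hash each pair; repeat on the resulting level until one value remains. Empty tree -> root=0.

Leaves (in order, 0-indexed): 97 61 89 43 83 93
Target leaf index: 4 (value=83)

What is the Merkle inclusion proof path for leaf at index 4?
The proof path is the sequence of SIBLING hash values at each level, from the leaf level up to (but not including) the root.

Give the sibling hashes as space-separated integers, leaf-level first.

L0 (leaves): [97, 61, 89, 43, 83, 93], target index=4
L1: h(97,61)=(97*31+61)%997=77 [pair 0] h(89,43)=(89*31+43)%997=808 [pair 1] h(83,93)=(83*31+93)%997=672 [pair 2] -> [77, 808, 672]
  Sibling for proof at L0: 93
L2: h(77,808)=(77*31+808)%997=204 [pair 0] h(672,672)=(672*31+672)%997=567 [pair 1] -> [204, 567]
  Sibling for proof at L1: 672
L3: h(204,567)=(204*31+567)%997=909 [pair 0] -> [909]
  Sibling for proof at L2: 204
Root: 909
Proof path (sibling hashes from leaf to root): [93, 672, 204]

Answer: 93 672 204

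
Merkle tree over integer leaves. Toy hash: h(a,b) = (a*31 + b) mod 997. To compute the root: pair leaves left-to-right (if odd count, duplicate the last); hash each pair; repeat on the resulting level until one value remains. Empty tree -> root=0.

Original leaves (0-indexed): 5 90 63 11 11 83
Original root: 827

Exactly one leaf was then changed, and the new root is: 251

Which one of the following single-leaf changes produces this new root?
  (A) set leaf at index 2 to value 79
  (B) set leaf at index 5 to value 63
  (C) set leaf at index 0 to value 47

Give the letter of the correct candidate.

Answer: A

Derivation:
Original leaves: [5, 90, 63, 11, 11, 83]
Target new root: 251
Try each candidate change and compute the resulting root:
Candidate A: set leaf[2] = 79 -> leaves = [5, 90, 79, 11, 11, 83]
  L0: [5, 90, 79, 11, 11, 83]
  L1: h(5,90)=(5*31+90)%997=245 h(79,11)=(79*31+11)%997=466 h(11,83)=(11*31+83)%997=424 -> [245, 466, 424]
  L2: h(245,466)=(245*31+466)%997=85 h(424,424)=(424*31+424)%997=607 -> [85, 607]
  L3: h(85,607)=(85*31+607)%997=251 -> [251]
  root = 251 == target 251  ** MATCH **
Candidate B: set leaf[5] = 63 -> leaves = [5, 90, 63, 11, 11, 63]
  L0: [5, 90, 63, 11, 11, 63]
  L1: h(5,90)=(5*31+90)%997=245 h(63,11)=(63*31+11)%997=967 h(11,63)=(11*31+63)%997=404 -> [245, 967, 404]
  L2: h(245,967)=(245*31+967)%997=586 h(404,404)=(404*31+404)%997=964 -> [586, 964]
  L3: h(586,964)=(586*31+964)%997=187 -> [187]
  root = 187 != target 251
Candidate C: set leaf[0] = 47 -> leaves = [47, 90, 63, 11, 11, 83]
  L0: [47, 90, 63, 11, 11, 83]
  L1: h(47,90)=(47*31+90)%997=550 h(63,11)=(63*31+11)%997=967 h(11,83)=(11*31+83)%997=424 -> [550, 967, 424]
  L2: h(550,967)=(550*31+967)%997=71 h(424,424)=(424*31+424)%997=607 -> [71, 607]
  L3: h(71,607)=(71*31+607)%997=814 -> [814]
  root = 814 != target 251
Candidate A produces the target root.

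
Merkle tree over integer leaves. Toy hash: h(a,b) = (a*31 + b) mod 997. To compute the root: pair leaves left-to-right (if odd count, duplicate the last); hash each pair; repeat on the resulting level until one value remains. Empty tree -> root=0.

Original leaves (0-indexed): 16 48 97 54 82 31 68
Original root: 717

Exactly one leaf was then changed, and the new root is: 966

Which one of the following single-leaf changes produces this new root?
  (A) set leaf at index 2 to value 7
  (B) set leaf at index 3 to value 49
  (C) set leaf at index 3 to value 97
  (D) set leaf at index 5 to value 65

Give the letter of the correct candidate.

Answer: A

Derivation:
Original leaves: [16, 48, 97, 54, 82, 31, 68]
Target new root: 966
Try each candidate change and compute the resulting root:
Candidate A: set leaf[2] = 7 -> leaves = [16, 48, 7, 54, 82, 31, 68]
  L0: [16, 48, 7, 54, 82, 31, 68]
  L1: h(16,48)=(16*31+48)%997=544 h(7,54)=(7*31+54)%997=271 h(82,31)=(82*31+31)%997=579 h(68,68)=(68*31+68)%997=182 -> [544, 271, 579, 182]
  L2: h(544,271)=(544*31+271)%997=186 h(579,182)=(579*31+182)%997=185 -> [186, 185]
  L3: h(186,185)=(186*31+185)%997=966 -> [966]
  root = 966 == target 966  ** MATCH **
Candidate B: set leaf[3] = 49 -> leaves = [16, 48, 97, 49, 82, 31, 68]
  L0: [16, 48, 97, 49, 82, 31, 68]
  L1: h(16,48)=(16*31+48)%997=544 h(97,49)=(97*31+49)%997=65 h(82,31)=(82*31+31)%997=579 h(68,68)=(68*31+68)%997=182 -> [544, 65, 579, 182]
  L2: h(544,65)=(544*31+65)%997=977 h(579,182)=(579*31+182)%997=185 -> [977, 185]
  L3: h(977,185)=(977*31+185)%997=562 -> [562]
  root = 562 != target 966
Candidate C: set leaf[3] = 97 -> leaves = [16, 48, 97, 97, 82, 31, 68]
  L0: [16, 48, 97, 97, 82, 31, 68]
  L1: h(16,48)=(16*31+48)%997=544 h(97,97)=(97*31+97)%997=113 h(82,31)=(82*31+31)%997=579 h(68,68)=(68*31+68)%997=182 -> [544, 113, 579, 182]
  L2: h(544,113)=(544*31+113)%997=28 h(579,182)=(579*31+182)%997=185 -> [28, 185]
  L3: h(28,185)=(28*31+185)%997=56 -> [56]
  root = 56 != target 966
Candidate D: set leaf[5] = 65 -> leaves = [16, 48, 97, 54, 82, 65, 68]
  L0: [16, 48, 97, 54, 82, 65, 68]
  L1: h(16,48)=(16*31+48)%997=544 h(97,54)=(97*31+54)%997=70 h(82,65)=(82*31+65)%997=613 h(68,68)=(68*31+68)%997=182 -> [544, 70, 613, 182]
  L2: h(544,70)=(544*31+70)%997=982 h(613,182)=(613*31+182)%997=242 -> [982, 242]
  L3: h(982,242)=(982*31+242)%997=774 -> [774]
  root = 774 != target 966
Candidate A produces the target root.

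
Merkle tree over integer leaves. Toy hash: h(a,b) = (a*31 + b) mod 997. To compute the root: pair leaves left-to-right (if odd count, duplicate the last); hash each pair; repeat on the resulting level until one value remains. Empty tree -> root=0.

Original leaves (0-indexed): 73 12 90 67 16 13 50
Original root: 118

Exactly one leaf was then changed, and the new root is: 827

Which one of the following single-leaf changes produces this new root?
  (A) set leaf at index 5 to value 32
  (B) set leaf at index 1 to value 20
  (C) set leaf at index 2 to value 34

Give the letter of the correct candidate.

Answer: B

Derivation:
Original leaves: [73, 12, 90, 67, 16, 13, 50]
Target new root: 827
Try each candidate change and compute the resulting root:
Candidate A: set leaf[5] = 32 -> leaves = [73, 12, 90, 67, 16, 32, 50]
  L0: [73, 12, 90, 67, 16, 32, 50]
  L1: h(73,12)=(73*31+12)%997=281 h(90,67)=(90*31+67)%997=863 h(16,32)=(16*31+32)%997=528 h(50,50)=(50*31+50)%997=603 -> [281, 863, 528, 603]
  L2: h(281,863)=(281*31+863)%997=601 h(528,603)=(528*31+603)%997=22 -> [601, 22]
  L3: h(601,22)=(601*31+22)%997=707 -> [707]
  root = 707 != target 827
Candidate B: set leaf[1] = 20 -> leaves = [73, 20, 90, 67, 16, 13, 50]
  L0: [73, 20, 90, 67, 16, 13, 50]
  L1: h(73,20)=(73*31+20)%997=289 h(90,67)=(90*31+67)%997=863 h(16,13)=(16*31+13)%997=509 h(50,50)=(50*31+50)%997=603 -> [289, 863, 509, 603]
  L2: h(289,863)=(289*31+863)%997=849 h(509,603)=(509*31+603)%997=430 -> [849, 430]
  L3: h(849,430)=(849*31+430)%997=827 -> [827]
  root = 827 == target 827  ** MATCH **
Candidate C: set leaf[2] = 34 -> leaves = [73, 12, 34, 67, 16, 13, 50]
  L0: [73, 12, 34, 67, 16, 13, 50]
  L1: h(73,12)=(73*31+12)%997=281 h(34,67)=(34*31+67)%997=124 h(16,13)=(16*31+13)%997=509 h(50,50)=(50*31+50)%997=603 -> [281, 124, 509, 603]
  L2: h(281,124)=(281*31+124)%997=859 h(509,603)=(509*31+603)%997=430 -> [859, 430]
  L3: h(859,430)=(859*31+430)%997=140 -> [140]
  root = 140 != target 827
Candidate B produces the target root.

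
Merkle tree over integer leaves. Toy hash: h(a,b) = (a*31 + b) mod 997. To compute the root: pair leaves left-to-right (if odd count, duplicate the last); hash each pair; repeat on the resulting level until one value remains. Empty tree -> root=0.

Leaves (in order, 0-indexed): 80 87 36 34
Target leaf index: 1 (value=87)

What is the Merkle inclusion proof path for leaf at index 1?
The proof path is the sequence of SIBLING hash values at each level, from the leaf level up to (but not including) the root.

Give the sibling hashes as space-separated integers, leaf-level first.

Answer: 80 153

Derivation:
L0 (leaves): [80, 87, 36, 34], target index=1
L1: h(80,87)=(80*31+87)%997=573 [pair 0] h(36,34)=(36*31+34)%997=153 [pair 1] -> [573, 153]
  Sibling for proof at L0: 80
L2: h(573,153)=(573*31+153)%997=967 [pair 0] -> [967]
  Sibling for proof at L1: 153
Root: 967
Proof path (sibling hashes from leaf to root): [80, 153]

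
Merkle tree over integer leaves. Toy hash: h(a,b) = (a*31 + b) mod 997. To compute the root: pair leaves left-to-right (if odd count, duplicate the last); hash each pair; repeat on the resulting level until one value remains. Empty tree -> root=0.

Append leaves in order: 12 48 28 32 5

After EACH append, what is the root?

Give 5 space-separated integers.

Answer: 12 420 955 959 951

Derivation:
After append 12 (leaves=[12]):
  L0: [12]
  root=12
After append 48 (leaves=[12, 48]):
  L0: [12, 48]
  L1: h(12,48)=(12*31+48)%997=420 -> [420]
  root=420
After append 28 (leaves=[12, 48, 28]):
  L0: [12, 48, 28]
  L1: h(12,48)=(12*31+48)%997=420 h(28,28)=(28*31+28)%997=896 -> [420, 896]
  L2: h(420,896)=(420*31+896)%997=955 -> [955]
  root=955
After append 32 (leaves=[12, 48, 28, 32]):
  L0: [12, 48, 28, 32]
  L1: h(12,48)=(12*31+48)%997=420 h(28,32)=(28*31+32)%997=900 -> [420, 900]
  L2: h(420,900)=(420*31+900)%997=959 -> [959]
  root=959
After append 5 (leaves=[12, 48, 28, 32, 5]):
  L0: [12, 48, 28, 32, 5]
  L1: h(12,48)=(12*31+48)%997=420 h(28,32)=(28*31+32)%997=900 h(5,5)=(5*31+5)%997=160 -> [420, 900, 160]
  L2: h(420,900)=(420*31+900)%997=959 h(160,160)=(160*31+160)%997=135 -> [959, 135]
  L3: h(959,135)=(959*31+135)%997=951 -> [951]
  root=951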